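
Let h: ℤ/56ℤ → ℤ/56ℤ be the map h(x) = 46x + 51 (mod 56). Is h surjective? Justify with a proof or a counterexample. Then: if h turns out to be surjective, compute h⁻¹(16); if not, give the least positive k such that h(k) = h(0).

28

By definition, surjectivity means every element of the codomain has a preimage under h.
Since gcd(46, 56) = 2, we have 46x ≡ 0 (mod 2) for all x, so h(x) ≡ 1 (mod 2).
But 0 ≢ 1 (mod 2), so 0 ∈ ℤ/56ℤ has no preimage. Hence h is not surjective.
Since h is not surjective, we find the least positive k with h(k) = h(0): this means 46k ≡ 0 (mod 56), i.e. 56 ∣ 46k. Since gcd(46, 56) = 2, dividing through by 2 this holds exactly when 28 ∣ 23k, and as gcd(23, 28) = 1, exactly when 28 ∣ k.
The smallest positive such k is 28.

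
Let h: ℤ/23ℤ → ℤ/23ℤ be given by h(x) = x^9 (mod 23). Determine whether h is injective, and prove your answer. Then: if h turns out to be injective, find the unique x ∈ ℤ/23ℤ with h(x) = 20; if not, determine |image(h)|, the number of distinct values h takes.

Since 23 is prime, the nonzero elements of ℤ/23ℤ form a cyclic group of order 22.
As gcd(9, 22) = 1, raising to the 9th power is a bijection on this group: if a^9 ≡ b^9 then (ab^{−1})^9 = 1, and the only element of order dividing gcd(9, 22) = 1 is 1, so a = b.
With h(0) = 0 this makes h injective on all of ℤ/23ℤ, hence bijective (finite equal-size domain and codomain). In particular h is injective.
Since h is injective, we find the preimage of 20. The inverse of x ↦ x^9 on (ℤ/23ℤ)^× is x ↦ x^5, because 9·5 = 45 = 2·22 + 1 ≡ 1 (mod 22) and x^{22} = 1 for x ≠ 0 (Fermat). So h⁻¹(20) = 20^5 mod 23.
Repeated squaring mod 23: 20^1 ≡ 20, 20^2 ≡ 20² = 400 ≡ 9, 20^4 ≡ 9² = 81 ≡ 12. Since 5 = 4 + 1, 20^5 ≡ 12·20: 12·20 = 240 ≡ 10. So 20^5 ≡ 10 (mod 23).
Hence h⁻¹(20) = 10.

10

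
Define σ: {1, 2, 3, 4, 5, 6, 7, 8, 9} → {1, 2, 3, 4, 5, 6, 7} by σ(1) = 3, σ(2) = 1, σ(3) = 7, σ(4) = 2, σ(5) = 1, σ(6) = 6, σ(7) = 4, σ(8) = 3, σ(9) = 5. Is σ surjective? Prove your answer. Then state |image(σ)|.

7

Every element of the codomain has a preimage: 1 = σ(2), 2 = σ(4), 3 = σ(1), 4 = σ(7), 5 = σ(9), 6 = σ(6), 7 = σ(3).
So σ is surjective.
The image of σ is {1, 2, 3, 4, 5, 6, 7}, which has 7 elements.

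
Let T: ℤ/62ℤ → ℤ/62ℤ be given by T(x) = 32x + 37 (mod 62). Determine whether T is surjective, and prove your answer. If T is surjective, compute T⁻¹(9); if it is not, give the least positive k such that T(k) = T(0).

Since gcd(32, 62) = 2, we have 32x ≡ 0 (mod 2) for all x, so T(x) ≡ 1 (mod 2).
But 0 ≢ 1 (mod 2), so 0 ∈ ℤ/62ℤ has no preimage. Hence T is not surjective.
Since T is not surjective, we find the least positive k with T(k) = T(0): this means 32k ≡ 0 (mod 62), i.e. 62 ∣ 32k. Since gcd(32, 62) = 2, dividing through by 2 this holds exactly when 31 ∣ 16k, and as gcd(16, 31) = 1, exactly when 31 ∣ k.
The smallest positive such k is 31.

31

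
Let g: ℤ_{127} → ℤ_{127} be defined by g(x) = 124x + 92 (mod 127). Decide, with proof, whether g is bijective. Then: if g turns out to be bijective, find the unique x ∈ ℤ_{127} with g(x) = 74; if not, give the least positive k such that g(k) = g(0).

Recall: g is injective when g(s) = g(t) forces s = t.
If g(s) = g(t), then 124s ≡ 124t (mod 127). Because gcd(124, 127) = 1, we may cancel 124 to get s ≡ t (mod 127).
We now compute 124⁻¹ mod 127 explicitly. Euclid's algorithm: 127 = 1·124 + 3, 124 = 41·3 + 1; back-substituting gives 1 = 42·124 − 41·127, so 124⁻¹ ≡ 42 (mod 127).
For any y ∈ ℤ_{127}, x = 42(y − 92) mod 127 satisfies g(x) = 124·42(y − 92) + 92 ≡ y (since 124·42 ≡ 1 mod 127). So every y has a preimage.
Hence g is bijective.
Since g is bijective, we compute g⁻¹(74): solve 124x + 92 ≡ 74 (mod 127), i.e. 124x ≡ 109 (mod 127).
Multiplying by 124⁻¹ = 42 gives x ≡ 42·109 = 4578 = 36·127 + 6 ≡ 6 (mod 127).
Check: g(6) = 124·6 + 92 = 836 = 6·127 + 74 ≡ 74 (mod 127).

6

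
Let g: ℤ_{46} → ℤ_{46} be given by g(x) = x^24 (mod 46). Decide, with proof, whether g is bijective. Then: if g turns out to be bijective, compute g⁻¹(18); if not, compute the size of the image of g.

g(22): Repeated squaring mod 46: 22^1 ≡ 22, 22^2 ≡ 22² = 484 ≡ 24, 22^4 ≡ 24² = 576 ≡ 24, 22^8 ≡ 24² = 576 ≡ 24, 22^16 ≡ 24² = 576 ≡ 24. Since 24 = 16 + 8, 22^24 ≡ 24·24: 24·24 = 576 ≡ 24. So 22^24 ≡ 24 (mod 46).
g(24): Repeated squaring mod 46: 24^1 ≡ 24, 24^2 ≡ 24² = 576 ≡ 24, 24^4 ≡ 24² = 576 ≡ 24, 24^8 ≡ 24² = 576 ≡ 24, 24^16 ≡ 24² = 576 ≡ 24. Since 24 = 16 + 8, 24^24 ≡ 24·24: 24·24 = 576 ≡ 24. So 24^24 ≡ 24 (mod 46).
So g(22) = g(24) = 24 while 22 ≠ 24, so g is not injective, hence not bijective.
Since g is not bijective, we determine |image(g)|. Computing x^24 mod 46 for each x (by repeated squaring, reducing mod 46 at every step), the values g(0), g(1), …, g(45) are: 0, 1, 4, 9, 16, 25, 36, 3, 18, 35, 8, 29, 6, 31, 12, 41, 26, 13, 2, 39, 32, 27, 24, 23, 24, 27, 32, 39, 2, 13, 26, 41, 12, 31, 6, 29, 8, 35, 18, 3, 36, 25, 16, 9, 4, 1.
The distinct values are {0, 1, 2, 3, 4, 6, 8, 9, 12, 13, 16, 18, 23, 24, 25, 26, 27, 29, 31, 32, 35, 36, 39, 41}; there are 24 of them.

24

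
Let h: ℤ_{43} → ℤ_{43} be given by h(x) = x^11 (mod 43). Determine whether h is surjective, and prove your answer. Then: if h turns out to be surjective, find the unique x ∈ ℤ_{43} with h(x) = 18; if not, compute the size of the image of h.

Since 43 is prime, the nonzero elements of ℤ_{43} form a cyclic group of order 42.
As gcd(11, 42) = 1, raising to the 11th power is a bijection on this group: if x_1^11 ≡ x_2^11 then (x_1x_2^{−1})^11 = 1, and the only element of order dividing gcd(11, 42) = 1 is 1, so x_1 = x_2.
With h(0) = 0 this makes h injective on all of ℤ_{43}, hence bijective (finite equal-size domain and codomain). In particular h is surjective.
Since h is surjective, we find the preimage of 18. The inverse of x ↦ x^11 on (ℤ_{43})^× is x ↦ x^23, because 11·23 = 253 = 6·42 + 1 ≡ 1 (mod 42) and x^{42} = 1 for x ≠ 0 (Fermat). So h⁻¹(18) = 18^23 mod 43.
Repeated squaring mod 43: 18^1 ≡ 18, 18^2 ≡ 18² = 324 ≡ 23, 18^4 ≡ 23² = 529 ≡ 13, 18^8 ≡ 13² = 169 ≡ 40, 18^16 ≡ 40² = 1600 ≡ 9. Since 23 = 16 + 4 + 2 + 1, 18^23 ≡ 9·13·23·18: 9·13 = 117 ≡ 31, then 31·23 = 713 ≡ 25, then 25·18 = 450 ≡ 20. So 18^23 ≡ 20 (mod 43).
Hence h⁻¹(18) = 20.

20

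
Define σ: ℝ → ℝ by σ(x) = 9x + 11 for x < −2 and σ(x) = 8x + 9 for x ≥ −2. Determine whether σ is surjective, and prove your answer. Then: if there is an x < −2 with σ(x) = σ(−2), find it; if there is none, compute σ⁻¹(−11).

Both pieces are strictly increasing (slopes 9 and 8), so each is injective on its own interval.
The left piece maps (−∞, −2) onto (−∞, −7); the right piece maps [−2, ∞) onto [−7, ∞).
These images together cover ℝ, so σ is surjective.
Because the two images are disjoint, no x < −2 has σ(x) = σ(−2), so we compute σ⁻¹(−11): −11 lies in (−∞, −7), so solve 9x + 11 = −11: x = (−11 − 11)/9 = −22/9.

-22/9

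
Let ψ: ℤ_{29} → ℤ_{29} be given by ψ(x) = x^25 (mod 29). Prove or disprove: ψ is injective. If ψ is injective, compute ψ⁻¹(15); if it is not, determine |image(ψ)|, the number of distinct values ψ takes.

26

Since 29 is prime, the nonzero elements of ℤ_{29} form a cyclic group of order 28.
As gcd(25, 28) = 1, raising to the 25th power is a bijection on this group: if s^25 ≡ t^25 then (st^{−1})^25 = 1, and the only element of order dividing gcd(25, 28) = 1 is 1, so s = t.
With ψ(0) = 0 this makes ψ injective on all of ℤ_{29}, hence bijective (finite equal-size domain and codomain). In particular ψ is injective.
Since ψ is injective, we find the preimage of 15. The inverse of x ↦ x^25 on (ℤ_{29})^× is x ↦ x^9, because 25·9 = 225 = 8·28 + 1 ≡ 1 (mod 28) and x^{28} = 1 for x ≠ 0 (Fermat). So ψ⁻¹(15) = 15^9 mod 29.
Repeated squaring mod 29: 15^1 ≡ 15, 15^2 ≡ 15² = 225 ≡ 22, 15^4 ≡ 22² = 484 ≡ 20, 15^8 ≡ 20² = 400 ≡ 23. Since 9 = 8 + 1, 15^9 ≡ 23·15: 23·15 = 345 ≡ 26. So 15^9 ≡ 26 (mod 29).
Hence ψ⁻¹(15) = 26.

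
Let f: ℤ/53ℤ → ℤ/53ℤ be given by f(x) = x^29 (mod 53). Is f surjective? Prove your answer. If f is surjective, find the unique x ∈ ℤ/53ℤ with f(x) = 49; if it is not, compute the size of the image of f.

47

Since 53 is prime, the nonzero elements of ℤ/53ℤ form a cyclic group of order 52.
As gcd(29, 52) = 1, raising to the 29th power is a bijection on this group: if u^29 ≡ v^29 then (uv^{−1})^29 = 1, and the only element of order dividing gcd(29, 52) = 1 is 1, so u = v.
With f(0) = 0 this makes f injective on all of ℤ/53ℤ, hence bijective (finite equal-size domain and codomain). In particular f is surjective.
Since f is surjective, we find the preimage of 49. The inverse of x ↦ x^29 on (ℤ/53ℤ)^× is x ↦ x^9, because 29·9 = 261 = 5·52 + 1 ≡ 1 (mod 52) and x^{52} = 1 for x ≠ 0 (Fermat). So f⁻¹(49) = 49^9 mod 53.
Repeated squaring mod 53: 49^1 ≡ 49, 49^2 ≡ 49² = 2401 ≡ 16, 49^4 ≡ 16² = 256 ≡ 44, 49^8 ≡ 44² = 1936 ≡ 28. Since 9 = 8 + 1, 49^9 ≡ 28·49: 28·49 = 1372 ≡ 47. So 49^9 ≡ 47 (mod 53).
Hence f⁻¹(49) = 47.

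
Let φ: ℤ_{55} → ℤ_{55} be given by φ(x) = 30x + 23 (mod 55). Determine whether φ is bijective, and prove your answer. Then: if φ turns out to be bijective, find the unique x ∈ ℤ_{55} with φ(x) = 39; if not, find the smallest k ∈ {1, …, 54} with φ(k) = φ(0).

11

We have gcd(30, 55) = 5 > 1. Taking s = 0 and t = 11: φ(0) = 23 and φ(11) = 30·11 + 23 = 353 ≡ 23 (mod 55).
So φ(0) = φ(11) while 0 ≠ 11, so φ is not injective, hence not bijective.
Since φ is not bijective, we find the least positive k with φ(k) = φ(0): this means 30k ≡ 0 (mod 55), i.e. 55 ∣ 30k. Since gcd(30, 55) = 5, dividing through by 5 this holds exactly when 11 ∣ 6k, and as gcd(6, 11) = 1, exactly when 11 ∣ k.
The smallest positive such k is 11.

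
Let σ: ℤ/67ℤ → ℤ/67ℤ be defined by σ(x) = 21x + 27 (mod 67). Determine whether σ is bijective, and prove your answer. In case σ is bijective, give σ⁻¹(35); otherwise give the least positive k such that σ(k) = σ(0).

61

Recall that σ is injective when σ(x_1) = σ(x_2) forces x_1 = x_2.
If σ(x_1) = σ(x_2), then 21x_1 ≡ 21x_2 (mod 67). Because gcd(21, 67) = 1, we may cancel 21 to get x_1 ≡ x_2 (mod 67).
We now compute 21⁻¹ mod 67 explicitly. Euclid's algorithm: 67 = 3·21 + 4, 21 = 5·4 + 1; back-substituting gives 1 = 16·21 − 5·67, so 21⁻¹ ≡ 16 (mod 67).
For any y ∈ ℤ/67ℤ, x = 16(y − 27) mod 67 satisfies σ(x) = 21·16(y − 27) + 27 ≡ y (since 21·16 ≡ 1 mod 67). So every y has a preimage.
Therefore σ is bijective.
Since σ is bijective, we compute σ⁻¹(35): solve 21x + 27 ≡ 35 (mod 67), i.e. 21x ≡ 8 (mod 67).
Multiplying by 21⁻¹ = 16 gives x ≡ 16·8 = 128 = 1·67 + 61 ≡ 61 (mod 67).
Check: σ(61) = 21·61 + 27 = 1308 = 19·67 + 35 ≡ 35 (mod 67).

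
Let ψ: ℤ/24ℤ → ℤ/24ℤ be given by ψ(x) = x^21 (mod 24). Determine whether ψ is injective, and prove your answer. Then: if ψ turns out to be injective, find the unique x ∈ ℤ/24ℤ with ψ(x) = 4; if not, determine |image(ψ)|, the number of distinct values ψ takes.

15

ψ(0) = 0^21 = 0.
ψ(6): Repeated squaring mod 24: 6^1 ≡ 6, 6^2 ≡ 6² = 36 ≡ 12, 6^4 ≡ 12² = 144 ≡ 0, 6^8 ≡ 0² = 0, 6^16 ≡ 0² = 0. Since 21 = 16 + 4 + 1, 6^21 ≡ 0·0·6: 0·0 = 0, then 0·6 = 0. So 6^21 ≡ 0 (mod 24).
So ψ(0) = ψ(6) = 0 while 0 ≠ 6, thus ψ is not injective.
Since ψ is not injective, we determine |image(ψ)|. Computing x^21 mod 24 for each x (by repeated squaring, reducing mod 24 at every step), the values ψ(0), ψ(1), …, ψ(23) are: 0, 1, 8, 3, 16, 5, 0, 7, 8, 9, 16, 11, 0, 13, 8, 15, 16, 17, 0, 19, 8, 21, 16, 23.
The distinct values are {0, 1, 3, 5, 7, 8, 9, 11, 13, 15, 16, 17, 19, 21, 23}; there are 15 of them.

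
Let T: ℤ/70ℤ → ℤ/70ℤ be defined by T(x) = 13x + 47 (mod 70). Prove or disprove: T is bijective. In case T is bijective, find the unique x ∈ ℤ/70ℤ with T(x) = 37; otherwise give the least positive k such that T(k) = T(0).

Suppose T(u) = T(v) in ℤ/70ℤ. Then 13u + 47 ≡ 13v + 47 (mod 70), so 13(u − v) ≡ 0 (mod 70).
Since gcd(13, 70) = 1, 13 is invertible modulo 70, hence u − v ≡ 0 (mod 70), i.e. u = v.
We now compute 13⁻¹ mod 70 explicitly. Euclid's algorithm: 70 = 5·13 + 5, 13 = 2·5 + 3, 5 = 1·3 + 2, 3 = 1·2 + 1; back-substituting gives 1 = 27·13 − 5·70, so 13⁻¹ ≡ 27 (mod 70).
For any y ∈ ℤ/70ℤ, x = 27(y − 47) mod 70 satisfies T(x) = 13·27(y − 47) + 47 ≡ y (since 13·27 ≡ 1 mod 70). So every y has a preimage.
So T is bijective.
Since T is bijective, we compute T⁻¹(37): solve 13x + 47 ≡ 37 (mod 70), i.e. 13x ≡ 60 (mod 70).
Multiplying by 13⁻¹ = 27 gives x ≡ 27·60 = 1620 = 23·70 + 10 ≡ 10 (mod 70).
Check: T(10) = 13·10 + 47 = 177 = 2·70 + 37 ≡ 37 (mod 70).

10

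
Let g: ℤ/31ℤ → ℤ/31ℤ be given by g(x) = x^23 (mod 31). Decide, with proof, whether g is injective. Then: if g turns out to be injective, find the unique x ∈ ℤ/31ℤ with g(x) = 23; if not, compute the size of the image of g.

29

Since 31 is prime, the nonzero elements of ℤ/31ℤ form a cyclic group of order 30.
As gcd(23, 30) = 1, raising to the 23rd power is a bijection on this group: if s^23 ≡ t^23 then (st^{−1})^23 = 1, and the only element of order dividing gcd(23, 30) = 1 is 1, so s = t.
With g(0) = 0 this makes g injective on all of ℤ/31ℤ, hence bijective (finite equal-size domain and codomain). In particular g is injective.
Since g is injective, we find the preimage of 23. The inverse of x ↦ x^23 on (ℤ/31ℤ)^× is x ↦ x^17, because 23·17 = 391 = 13·30 + 1 ≡ 1 (mod 30) and x^{30} = 1 for x ≠ 0 (Fermat). So g⁻¹(23) = 23^17 mod 31.
Repeated squaring mod 31: 23^1 ≡ 23, 23^2 ≡ 23² = 529 ≡ 2, 23^4 ≡ 2² = 4, 23^8 ≡ 4² = 16, 23^16 ≡ 16² = 256 ≡ 8. Since 17 = 16 + 1, 23^17 ≡ 8·23: 8·23 = 184 ≡ 29. So 23^17 ≡ 29 (mod 31).
Hence g⁻¹(23) = 29.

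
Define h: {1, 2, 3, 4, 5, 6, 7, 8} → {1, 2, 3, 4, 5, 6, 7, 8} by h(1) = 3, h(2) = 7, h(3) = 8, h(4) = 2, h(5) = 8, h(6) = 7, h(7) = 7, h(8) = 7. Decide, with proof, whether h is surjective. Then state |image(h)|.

No element maps to 1, so h is not surjective.
The image of h is {2, 3, 7, 8}, which has 4 elements.

4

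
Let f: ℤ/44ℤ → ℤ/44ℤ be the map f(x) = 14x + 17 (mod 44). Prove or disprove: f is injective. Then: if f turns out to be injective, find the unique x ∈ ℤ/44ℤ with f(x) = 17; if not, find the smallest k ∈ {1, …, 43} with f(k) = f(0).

We have gcd(14, 44) = 2 > 1. Taking u = 0 and v = 22: f(0) = 17 and f(22) = 14·22 + 17 = 325 ≡ 17 (mod 44).
So f(0) = f(22) while 0 ≠ 22, thus f is not injective.
Since f is not injective, we find the least positive k with f(k) = f(0): this means 14k ≡ 0 (mod 44), i.e. 44 ∣ 14k. Since gcd(14, 44) = 2, dividing through by 2 this holds exactly when 22 ∣ 7k, and as gcd(7, 22) = 1, exactly when 22 ∣ k.
The smallest positive such k is 22.

22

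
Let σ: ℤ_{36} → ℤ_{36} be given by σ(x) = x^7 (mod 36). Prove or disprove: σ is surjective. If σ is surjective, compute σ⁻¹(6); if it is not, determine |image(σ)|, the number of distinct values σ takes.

σ(0) = 0^7 = 0.
σ(6): Repeated squaring mod 36: 6^1 ≡ 6, 6^2 ≡ 6² = 36 ≡ 0, 6^4 ≡ 0² = 0. Since 7 = 4 + 2 + 1, 6^7 ≡ 0·0·6: 0·0 = 0, then 0·6 = 0. So 6^7 ≡ 0 (mod 36).
So σ(0) = σ(6) = 0 while 0 ≠ 6, so σ is not injective.
A non-injective map from the 36-element set ℤ_{36} to itself takes at most 35 distinct values, so it cannot be surjective. Hence σ is not surjective.
Since σ is not surjective, we determine |image(σ)|. Computing x^7 mod 36 for each x (by repeated squaring, reducing mod 36 at every step), the values σ(0), σ(1), …, σ(35) are: 0, 1, 20, 27, 4, 5, 0, 7, 8, 9, 28, 11, 0, 13, 32, 27, 16, 17, 0, 19, 20, 9, 4, 23, 0, 25, 8, 27, 28, 29, 0, 31, 32, 9, 16, 35.
The distinct values are {0, 1, 4, 5, 7, 8, 9, 11, 13, 16, 17, 19, 20, 23, 25, 27, 28, 29, 31, 32, 35}; there are 21 of them.

21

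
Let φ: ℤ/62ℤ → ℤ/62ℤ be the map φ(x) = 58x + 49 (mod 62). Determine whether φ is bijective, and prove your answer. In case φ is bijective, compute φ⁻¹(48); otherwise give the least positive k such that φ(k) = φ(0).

We have gcd(58, 62) = 2 > 1. Taking a = 0 and b = 31: φ(0) = 49 and φ(31) = 58·31 + 49 = 1847 ≡ 49 (mod 62).
So φ(0) = φ(31) while 0 ≠ 31, so φ is not injective, hence not bijective.
Since φ is not bijective, we find the least positive k with φ(k) = φ(0): this means 58k ≡ 0 (mod 62), i.e. 62 ∣ 58k. Since gcd(58, 62) = 2, dividing through by 2 this holds exactly when 31 ∣ 29k, and as gcd(29, 31) = 1, exactly when 31 ∣ k.
The smallest positive such k is 31.

31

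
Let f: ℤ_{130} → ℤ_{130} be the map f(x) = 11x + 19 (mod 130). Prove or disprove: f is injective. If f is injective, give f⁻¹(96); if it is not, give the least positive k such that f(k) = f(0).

Suppose f(a) = f(b) in ℤ_{130}. Then 11a + 19 ≡ 11b + 19 (mod 130), therefore 11(a − b) ≡ 0 (mod 130).
Since gcd(11, 130) = 1, 11 is invertible modulo 130, therefore a − b ≡ 0 (mod 130), i.e. a = b.
Thus f is injective.
We now compute 11⁻¹ mod 130 explicitly. Euclid's algorithm: 130 = 11·11 + 9, 11 = 1·9 + 2, 9 = 4·2 + 1; back-substituting gives 1 = 71·11 − 6·130, so 11⁻¹ ≡ 71 (mod 130).
Since f is injective, we compute f⁻¹(96): solve 11x + 19 ≡ 96 (mod 130), i.e. 11x ≡ 77 (mod 130).
Multiplying by 11⁻¹ = 71 gives x ≡ 71·77 = 5467 = 42·130 + 7 ≡ 7 (mod 130).
Check: f(7) = 11·7 + 19 = 96 ≡ 96 (mod 130).

7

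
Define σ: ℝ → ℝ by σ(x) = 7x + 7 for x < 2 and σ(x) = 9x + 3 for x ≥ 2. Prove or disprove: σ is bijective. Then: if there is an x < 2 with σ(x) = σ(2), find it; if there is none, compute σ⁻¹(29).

Both pieces are strictly increasing (slopes 7 and 9), so each is injective on its own interval.
The left piece maps (−∞, 2) onto (−∞, 21); the right piece maps [2, ∞) onto [21, ∞).
Since 21 = 21, the images partition ℝ: σ is injective and surjective, hence bijective.
Because the two images are disjoint, no x < 2 has σ(x) = σ(2), so we compute σ⁻¹(29): 29 lies in [21, ∞), so solve 9x + 3 = 29: x = (29 − 3)/9 = 26/9.

26/9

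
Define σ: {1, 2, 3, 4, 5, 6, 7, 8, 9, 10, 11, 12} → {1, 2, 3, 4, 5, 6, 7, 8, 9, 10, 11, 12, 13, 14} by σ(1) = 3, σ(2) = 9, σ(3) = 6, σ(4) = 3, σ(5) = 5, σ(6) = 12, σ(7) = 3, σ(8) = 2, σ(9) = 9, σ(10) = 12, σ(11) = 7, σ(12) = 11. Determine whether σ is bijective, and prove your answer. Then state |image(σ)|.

σ(1) = 3 = σ(4) with 1 ≠ 4, so σ is not injective, hence not bijective.
The image of σ is {2, 3, 5, 6, 7, 9, 11, 12}, which has 8 elements.

8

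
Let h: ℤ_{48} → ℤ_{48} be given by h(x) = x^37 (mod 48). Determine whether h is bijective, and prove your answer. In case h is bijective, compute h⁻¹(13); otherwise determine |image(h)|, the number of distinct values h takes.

27

h(0) = 0^37 = 0.
h(6): Repeated squaring mod 48: 6^1 ≡ 6, 6^2 ≡ 6² = 36, 6^4 ≡ 36² = 1296 ≡ 0, 6^8 ≡ 0² = 0, 6^16 ≡ 0² = 0, 6^32 ≡ 0² = 0. Since 37 = 32 + 4 + 1, 6^37 ≡ 0·0·6: 0·0 = 0, then 0·6 = 0. So 6^37 ≡ 0 (mod 48).
So h(0) = h(6) = 0 while 0 ≠ 6, so h is not injective, hence not bijective.
Since h is not bijective, we determine |image(h)|. Computing x^37 mod 48 for each x (by repeated squaring, reducing mod 48 at every step), the values h(0), h(1), …, h(47) are: 0, 1, 32, 3, 16, 5, 0, 7, 32, 9, 16, 11, 0, 13, 32, 15, 16, 17, 0, 19, 32, 21, 16, 23, 0, 25, 32, 27, 16, 29, 0, 31, 32, 33, 16, 35, 0, 37, 32, 39, 16, 41, 0, 43, 32, 45, 16, 47.
The distinct values are {0, 1, 3, 5, 7, 9, 11, 13, 15, 16, 17, 19, 21, 23, 25, 27, 29, 31, 32, 33, 35, 37, 39, 41, 43, 45, 47}; there are 27 of them.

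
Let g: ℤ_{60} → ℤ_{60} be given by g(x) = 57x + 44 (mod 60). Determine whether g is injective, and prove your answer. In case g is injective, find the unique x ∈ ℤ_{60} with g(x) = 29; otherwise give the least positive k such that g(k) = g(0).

We have gcd(57, 60) = 3 > 1. Taking s = 0 and t = 20: g(0) = 44 and g(20) = 57·20 + 44 = 1184 ≡ 44 (mod 60).
So g(0) = g(20) while 0 ≠ 20, hence g is not injective.
Since g is not injective, we find the least positive k with g(k) = g(0): this means 57k ≡ 0 (mod 60), i.e. 60 ∣ 57k. Since gcd(57, 60) = 3, dividing through by 3 this holds exactly when 20 ∣ 19k, and as gcd(19, 20) = 1, exactly when 20 ∣ k.
The smallest positive such k is 20.

20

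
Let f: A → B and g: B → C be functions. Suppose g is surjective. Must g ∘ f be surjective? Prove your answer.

not surjective

No. Take A = {1}, B = C = {1, 2, 3, 4}, f(1) = 1, and g = identity (surjective).
Then (g ∘ f)(1) = 1, and 4 ∈ C has no preimage under g ∘ f, so g ∘ f is not surjective.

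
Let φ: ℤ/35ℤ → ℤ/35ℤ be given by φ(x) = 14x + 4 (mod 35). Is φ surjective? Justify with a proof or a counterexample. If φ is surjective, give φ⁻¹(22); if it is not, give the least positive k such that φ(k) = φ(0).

By definition, surjectivity means every element of the codomain has a preimage under φ.
Since gcd(14, 35) = 7, we have 14x ≡ 0 (mod 7) for all x, so φ(x) ≡ 4 (mod 7).
But 0 ≢ 4 (mod 7), so 0 ∈ ℤ/35ℤ has no preimage. So φ is not surjective.
Since φ is not surjective, we find the least positive k with φ(k) = φ(0): this means 14k ≡ 0 (mod 35), i.e. 35 ∣ 14k. Since gcd(14, 35) = 7, dividing through by 7 this holds exactly when 5 ∣ 2k, and as gcd(2, 5) = 1, exactly when 5 ∣ k.
The smallest positive such k is 5.

5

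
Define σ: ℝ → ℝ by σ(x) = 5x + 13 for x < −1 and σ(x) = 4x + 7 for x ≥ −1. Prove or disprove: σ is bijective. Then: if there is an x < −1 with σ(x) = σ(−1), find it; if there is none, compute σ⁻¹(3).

Both pieces are strictly increasing (slopes 5 and 4), so each is injective on its own interval.
The left piece maps (−∞, −1) onto (−∞, 8); the right piece maps [−1, ∞) onto [3, ∞).
These images overlap. In particular σ(−1) = 3 (right piece), and solving 5x + 13 = 3 on the left piece gives x = −2 < −1.
So σ(−2) = σ(−1) with −2 ≠ −1, and σ is not injective, hence not bijective. This x = −2 is the requested value below −1.

-2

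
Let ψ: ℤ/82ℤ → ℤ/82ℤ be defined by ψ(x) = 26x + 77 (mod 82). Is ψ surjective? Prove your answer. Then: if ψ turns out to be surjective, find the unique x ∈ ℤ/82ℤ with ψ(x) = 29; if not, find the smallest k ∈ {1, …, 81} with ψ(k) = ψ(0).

Recall: ψ is surjective if every y in the codomain equals ψ(x) for some x in the domain.
Since gcd(26, 82) = 2, we have 26x ≡ 0 (mod 2) for all x, so ψ(x) ≡ 1 (mod 2).
But 0 ≢ 1 (mod 2), so 0 ∈ ℤ/82ℤ has no preimage. So ψ is not surjective.
Since ψ is not surjective, we find the least positive k with ψ(k) = ψ(0): this means 26k ≡ 0 (mod 82), i.e. 82 ∣ 26k. Since gcd(26, 82) = 2, dividing through by 2 this holds exactly when 41 ∣ 13k, and as gcd(13, 41) = 1, exactly when 41 ∣ k.
The smallest positive such k is 41.

41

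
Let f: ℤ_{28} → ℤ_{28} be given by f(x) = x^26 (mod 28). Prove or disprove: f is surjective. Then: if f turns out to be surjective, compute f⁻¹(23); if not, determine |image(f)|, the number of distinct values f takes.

f(6): Repeated squaring mod 28: 6^1 ≡ 6, 6^2 ≡ 6² = 36 ≡ 8, 6^4 ≡ 8² = 64 ≡ 8, 6^8 ≡ 8² = 64 ≡ 8, 6^16 ≡ 8² = 64 ≡ 8. Since 26 = 16 + 8 + 2, 6^26 ≡ 8·8·8: 8·8 = 64 ≡ 8, then 8·8 = 64 ≡ 8. So 6^26 ≡ 8 (mod 28).
f(8): Repeated squaring mod 28: 8^1 ≡ 8, 8^2 ≡ 8² = 64 ≡ 8, 8^4 ≡ 8² = 64 ≡ 8, 8^8 ≡ 8² = 64 ≡ 8, 8^16 ≡ 8² = 64 ≡ 8. Since 26 = 16 + 8 + 2, 8^26 ≡ 8·8·8: 8·8 = 64 ≡ 8, then 8·8 = 64 ≡ 8. So 8^26 ≡ 8 (mod 28).
So f(6) = f(8) = 8 while 6 ≠ 8, hence f is not injective.
A non-injective map from the 28-element set ℤ_{28} to itself takes at most 27 distinct values, so it cannot be surjective. So f is not surjective.
Since f is not surjective, we determine |image(f)|. Computing x^26 mod 28 for each x (by repeated squaring, reducing mod 28 at every step), the values f(0), f(1), …, f(27) are: 0, 1, 4, 9, 16, 25, 8, 21, 8, 25, 16, 9, 4, 1, 0, 1, 4, 9, 16, 25, 8, 21, 8, 25, 16, 9, 4, 1.
The distinct values are {0, 1, 4, 8, 9, 16, 21, 25}; there are 8 of them.

8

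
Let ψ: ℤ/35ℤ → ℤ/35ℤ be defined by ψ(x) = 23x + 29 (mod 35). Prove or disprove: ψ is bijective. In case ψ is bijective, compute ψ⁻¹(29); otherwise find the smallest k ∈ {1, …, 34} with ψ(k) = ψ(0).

0

By definition, ψ is injective when ψ(x_1) = ψ(x_2) forces x_1 = x_2.
If ψ(x_1) = ψ(x_2), then 23x_1 ≡ 23x_2 (mod 35). Because gcd(23, 35) = 1, we may cancel 23 to get x_1 ≡ x_2 (mod 35).
We now compute 23⁻¹ mod 35 explicitly. Euclid's algorithm: 35 = 1·23 + 12, 23 = 1·12 + 11, 12 = 1·11 + 1; back-substituting gives 1 = 32·23 − 21·35, so 23⁻¹ ≡ 32 (mod 35).
For any y ∈ ℤ/35ℤ, x = 32(y − 29) mod 35 satisfies ψ(x) = 23·32(y − 29) + 29 ≡ y (since 23·32 ≡ 1 mod 35). So every y has a preimage.
Thus ψ is bijective.
Since ψ is bijective, we compute ψ⁻¹(29): solve 23x + 29 ≡ 29 (mod 35), i.e. 23x ≡ 0 (mod 35).
Multiplying by 23⁻¹ = 32 gives x ≡ 32·0 = 0 ≡ 0 (mod 35).
Check: ψ(0) = 23·0 + 29 = 29 ≡ 29 (mod 35).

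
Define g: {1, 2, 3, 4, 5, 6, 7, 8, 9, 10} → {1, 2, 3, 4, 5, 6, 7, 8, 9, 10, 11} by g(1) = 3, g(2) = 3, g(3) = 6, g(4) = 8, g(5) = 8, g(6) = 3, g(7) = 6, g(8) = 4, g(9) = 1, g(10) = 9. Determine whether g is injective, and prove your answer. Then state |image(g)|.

g(1) = 3 = g(2) with 1 ≠ 2, so g is not injective.
The image of g is {1, 3, 4, 6, 8, 9}, which has 6 elements.

6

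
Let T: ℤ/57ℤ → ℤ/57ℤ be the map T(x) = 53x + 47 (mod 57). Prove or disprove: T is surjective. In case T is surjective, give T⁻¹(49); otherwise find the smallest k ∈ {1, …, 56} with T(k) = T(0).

28

Since gcd(53, 57) = 1, 53 is invertible modulo 57. Euclid's algorithm: 57 = 1·53 + 4, 53 = 13·4 + 1; back-substituting gives 1 = 14·53 − 13·57, so 53⁻¹ ≡ 14 (mod 57).
Then y ↦ 14(y − 47) is a two-sided inverse to T, so every y ∈ ℤ/57ℤ has a preimage.
Thus T is surjective.
Since T is surjective, we find T⁻¹(49): we need 53x ≡ 49 − 47 ≡ 2 (mod 57). Using 53⁻¹ = 14: x ≡ 14·2 = 28, so x = 28.
Check: T(28) = 53·28 + 47 = 1531 = 26·57 + 49 ≡ 49 (mod 57).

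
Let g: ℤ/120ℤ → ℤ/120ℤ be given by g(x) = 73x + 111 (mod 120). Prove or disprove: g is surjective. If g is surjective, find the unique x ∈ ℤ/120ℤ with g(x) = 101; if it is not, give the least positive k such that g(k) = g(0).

110

Recall that g is surjective if every y in the codomain equals g(x) for some x in the domain.
Since gcd(73, 120) = 1, 73 is invertible modulo 120. Euclid's algorithm: 120 = 1·73 + 47, 73 = 1·47 + 26, 47 = 1·26 + 21, 26 = 1·21 + 5, 21 = 4·5 + 1; back-substituting gives 1 = 97·73 − 59·120, so 73⁻¹ ≡ 97 (mod 120).
For any y ∈ ℤ/120ℤ, x = 97(y − 111) mod 120 satisfies g(x) = 73·97(y − 111) + 111 ≡ y (since 73·97 ≡ 1 mod 120). So every y has a preimage.
Therefore g is surjective.
Since g is surjective, we compute g⁻¹(101): solve 73x + 111 ≡ 101 (mod 120), i.e. 73x ≡ 110 (mod 120).
Multiplying by 73⁻¹ = 97 gives x ≡ 97·110 = 10670 = 88·120 + 110 ≡ 110 (mod 120).
Check: g(110) = 73·110 + 111 = 8141 = 67·120 + 101 ≡ 101 (mod 120).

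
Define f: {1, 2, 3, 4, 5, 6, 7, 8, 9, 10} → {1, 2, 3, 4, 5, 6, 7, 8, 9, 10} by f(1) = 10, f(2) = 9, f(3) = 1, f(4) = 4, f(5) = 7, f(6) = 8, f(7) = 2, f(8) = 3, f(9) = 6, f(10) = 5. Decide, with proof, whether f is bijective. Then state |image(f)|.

10

The values 10, 9, 1, 4, 7, 8, 2, 3, 6, 5 are a permutation of {1, 2, 3, 4, 5, 6, 7, 8, 9, 10}: each element appears exactly once.
So f is injective and surjective, hence bijective.
The image of f is {1, 2, 3, 4, 5, 6, 7, 8, 9, 10}, which has 10 elements.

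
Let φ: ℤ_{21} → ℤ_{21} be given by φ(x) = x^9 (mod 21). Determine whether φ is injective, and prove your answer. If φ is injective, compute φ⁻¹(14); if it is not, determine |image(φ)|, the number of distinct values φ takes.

φ(1) = 1^9 = 1.
φ(4): Repeated squaring mod 21: 4^1 ≡ 4, 4^2 ≡ 4² = 16, 4^4 ≡ 16² = 256 ≡ 4, 4^8 ≡ 4² = 16. Since 9 = 8 + 1, 4^9 ≡ 16·4: 16·4 = 64 ≡ 1. So 4^9 ≡ 1 (mod 21).
So φ(1) = φ(4) = 1 while 1 ≠ 4, hence φ is not injective.
Since φ is not injective, we determine |image(φ)|. Computing x^9 mod 21 for each x (by repeated squaring, reducing mod 21 at every step), the values φ(0), φ(1), …, φ(20) are: 0, 1, 8, 6, 1, 20, 6, 7, 8, 15, 13, 8, 6, 13, 14, 15, 1, 20, 15, 13, 20.
The distinct values are {0, 1, 6, 7, 8, 13, 14, 15, 20}; there are 9 of them.

9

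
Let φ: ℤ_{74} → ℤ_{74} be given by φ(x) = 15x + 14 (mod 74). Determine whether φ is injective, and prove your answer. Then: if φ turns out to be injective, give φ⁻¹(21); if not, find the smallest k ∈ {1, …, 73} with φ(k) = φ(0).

Suppose φ(u) = φ(v) in ℤ_{74}. Then 15u + 14 ≡ 15v + 14 (mod 74), therefore 15(u − v) ≡ 0 (mod 74).
Since gcd(15, 74) = 1, 15 is invertible modulo 74, hence u − v ≡ 0 (mod 74), i.e. u = v.
So φ is injective.
We now compute 15⁻¹ mod 74 explicitly. Euclid's algorithm: 74 = 4·15 + 14, 15 = 1·14 + 1; back-substituting gives 1 = 5·15 − 1·74, so 15⁻¹ ≡ 5 (mod 74).
Since φ is injective, we compute φ⁻¹(21): solve 15x + 14 ≡ 21 (mod 74), i.e. 15x ≡ 7 (mod 74).
Multiplying by 15⁻¹ = 5 gives x ≡ 5·7 = 35 ≡ 35 (mod 74).
Check: φ(35) = 15·35 + 14 = 539 = 7·74 + 21 ≡ 21 (mod 74).

35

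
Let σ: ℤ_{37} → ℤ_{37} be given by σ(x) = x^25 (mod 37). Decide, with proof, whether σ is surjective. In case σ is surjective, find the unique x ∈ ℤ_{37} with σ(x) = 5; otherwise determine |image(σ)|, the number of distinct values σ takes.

Since 37 is prime, the nonzero elements of ℤ_{37} form a cyclic group of order 36.
As gcd(25, 36) = 1, raising to the 25th power is a bijection on this group: if a^25 ≡ b^25 then (ab^{−1})^25 = 1, and the only element of order dividing gcd(25, 36) = 1 is 1, so a = b.
With σ(0) = 0 this makes σ injective on all of ℤ_{37}, hence bijective (finite equal-size domain and codomain). In particular σ is surjective.
Since σ is surjective, we find the preimage of 5. The inverse of x ↦ x^25 on (ℤ_{37})^× is x ↦ x^13, because 25·13 = 325 = 9·36 + 1 ≡ 1 (mod 36) and x^{36} = 1 for x ≠ 0 (Fermat). So σ⁻¹(5) = 5^13 mod 37.
Repeated squaring mod 37: 5^1 ≡ 5, 5^2 ≡ 5² = 25, 5^4 ≡ 25² = 625 ≡ 33, 5^8 ≡ 33² = 1089 ≡ 16. Since 13 = 8 + 4 + 1, 5^13 ≡ 16·33·5: 16·33 = 528 ≡ 10, then 10·5 = 50 ≡ 13. So 5^13 ≡ 13 (mod 37).
Hence σ⁻¹(5) = 13.

13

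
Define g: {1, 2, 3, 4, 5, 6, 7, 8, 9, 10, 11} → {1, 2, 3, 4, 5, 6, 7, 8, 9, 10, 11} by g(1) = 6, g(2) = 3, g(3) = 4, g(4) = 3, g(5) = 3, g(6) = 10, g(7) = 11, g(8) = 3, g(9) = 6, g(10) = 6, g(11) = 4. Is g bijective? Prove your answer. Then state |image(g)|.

5

g(2) = 3 = g(4) with 2 ≠ 4, so g is not injective, hence not bijective.
The image of g is {3, 4, 6, 10, 11}, which has 5 elements.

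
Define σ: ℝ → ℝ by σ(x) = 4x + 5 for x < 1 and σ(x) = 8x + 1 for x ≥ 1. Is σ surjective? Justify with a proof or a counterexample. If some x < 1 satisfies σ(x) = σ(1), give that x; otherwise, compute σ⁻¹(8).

3/4

Both pieces are strictly increasing (slopes 4 and 8), so each is injective on its own interval.
The left piece maps (−∞, 1) onto (−∞, 9); the right piece maps [1, ∞) onto [9, ∞).
These images together cover ℝ, so σ is surjective.
Because the two images are disjoint, no x < 1 has σ(x) = σ(1), so we compute σ⁻¹(8): 8 lies in (−∞, 9), so solve 4x + 5 = 8: x = (8 − 5)/4 = 3/4.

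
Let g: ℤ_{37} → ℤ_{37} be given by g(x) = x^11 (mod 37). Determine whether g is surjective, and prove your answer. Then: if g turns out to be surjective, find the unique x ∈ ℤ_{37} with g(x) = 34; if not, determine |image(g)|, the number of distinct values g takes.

16

Since 37 is prime, the nonzero elements of ℤ_{37} form a cyclic group of order 36.
As gcd(11, 36) = 1, raising to the 11th power is a bijection on this group: if u^11 ≡ v^11 then (uv^{−1})^11 = 1, and the only element of order dividing gcd(11, 36) = 1 is 1, so u = v.
With g(0) = 0 this makes g injective on all of ℤ_{37}, hence bijective (finite equal-size domain and codomain). In particular g is surjective.
Since g is surjective, we find the preimage of 34. The inverse of x ↦ x^11 on (ℤ_{37})^× is x ↦ x^23, because 11·23 = 253 = 7·36 + 1 ≡ 1 (mod 36) and x^{36} = 1 for x ≠ 0 (Fermat). So g⁻¹(34) = 34^23 mod 37.
Repeated squaring mod 37: 34^1 ≡ 34, 34^2 ≡ 34² = 1156 ≡ 9, 34^4 ≡ 9² = 81 ≡ 7, 34^8 ≡ 7² = 49 ≡ 12, 34^16 ≡ 12² = 144 ≡ 33. Since 23 = 16 + 4 + 2 + 1, 34^23 ≡ 33·7·9·34: 33·7 = 231 ≡ 9, then 9·9 = 81 ≡ 7, then 7·34 = 238 ≡ 16. So 34^23 ≡ 16 (mod 37).
Hence g⁻¹(34) = 16.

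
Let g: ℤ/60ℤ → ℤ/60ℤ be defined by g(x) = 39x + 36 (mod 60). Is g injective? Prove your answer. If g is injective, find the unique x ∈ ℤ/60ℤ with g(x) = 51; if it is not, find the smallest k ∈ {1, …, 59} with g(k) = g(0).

Recall that g is injective when g(a) = g(b) forces a = b.
We have gcd(39, 60) = 3 > 1. Taking a = 0 and b = 20: g(0) = 36 and g(20) = 39·20 + 36 = 816 ≡ 36 (mod 60).
So g(0) = g(20) while 0 ≠ 20, thus g is not injective.
Since g is not injective, we find the least positive k with g(k) = g(0): this means 39k ≡ 0 (mod 60), i.e. 60 ∣ 39k. Since gcd(39, 60) = 3, dividing through by 3 this holds exactly when 20 ∣ 13k, and as gcd(13, 20) = 1, exactly when 20 ∣ k.
The smallest positive such k is 20.

20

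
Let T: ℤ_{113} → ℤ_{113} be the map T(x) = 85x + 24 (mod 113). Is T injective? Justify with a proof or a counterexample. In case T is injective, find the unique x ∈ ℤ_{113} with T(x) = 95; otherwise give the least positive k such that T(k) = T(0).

58

Recall that T is injective if T(a) = T(b) implies a = b.
If T(a) = T(b), then 85a ≡ 85b (mod 113). Because gcd(85, 113) = 1, we may cancel 85 to get a ≡ b (mod 113).
Thus T is injective.
We now compute 85⁻¹ mod 113 explicitly. Euclid's algorithm: 113 = 1·85 + 28, 85 = 3·28 + 1; back-substituting gives 1 = 4·85 − 3·113, so 85⁻¹ ≡ 4 (mod 113).
Since T is injective, we compute T⁻¹(95): solve 85x + 24 ≡ 95 (mod 113), i.e. 85x ≡ 71 (mod 113).
Multiplying by 85⁻¹ = 4 gives x ≡ 4·71 = 284 = 2·113 + 58 ≡ 58 (mod 113).
Check: T(58) = 85·58 + 24 = 4954 = 43·113 + 95 ≡ 95 (mod 113).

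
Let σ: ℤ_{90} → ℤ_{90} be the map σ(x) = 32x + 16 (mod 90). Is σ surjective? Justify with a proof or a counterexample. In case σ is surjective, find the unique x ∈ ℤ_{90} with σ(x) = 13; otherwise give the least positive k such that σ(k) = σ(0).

Since gcd(32, 90) = 2, we have 32x ≡ 0 (mod 2) for all x, so σ(x) ≡ 0 (mod 2).
But 1 ≢ 0 (mod 2), so 1 ∈ ℤ_{90} has no preimage. Hence σ is not surjective.
Since σ is not surjective, we find the least positive k with σ(k) = σ(0): this means 32k ≡ 0 (mod 90), i.e. 90 ∣ 32k. Since gcd(32, 90) = 2, dividing through by 2 this holds exactly when 45 ∣ 16k, and as gcd(16, 45) = 1, exactly when 45 ∣ k.
The smallest positive such k is 45.

45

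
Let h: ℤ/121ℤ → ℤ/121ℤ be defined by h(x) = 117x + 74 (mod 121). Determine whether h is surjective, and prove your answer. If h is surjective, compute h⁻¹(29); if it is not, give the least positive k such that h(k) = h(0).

Since gcd(117, 121) = 1, 117 is invertible modulo 121. Euclid's algorithm: 121 = 1·117 + 4, 117 = 29·4 + 1; back-substituting gives 1 = 30·117 − 29·121, so 117⁻¹ ≡ 30 (mod 121).
Then y ↦ 30(y − 74) is a two-sided inverse to h, so every y ∈ ℤ/121ℤ has a preimage.
Thus h is surjective.
Since h is surjective, we find h⁻¹(29): we need 117x ≡ 29 − 74 ≡ 76 (mod 121). Using 117⁻¹ = 30: x ≡ 30·76 = 2280 = 18·121 + 102, so x = 102.
Check: h(102) = 117·102 + 74 = 12008 = 99·121 + 29 ≡ 29 (mod 121).

102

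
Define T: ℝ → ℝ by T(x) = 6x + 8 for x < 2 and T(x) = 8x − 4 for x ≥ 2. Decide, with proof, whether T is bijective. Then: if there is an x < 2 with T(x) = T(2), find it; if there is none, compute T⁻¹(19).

Both pieces are strictly increasing (slopes 6 and 8), so each is injective on its own interval.
The left piece maps (−∞, 2) onto (−∞, 20); the right piece maps [2, ∞) onto [12, ∞).
These images overlap. In particular T(2) = 12 (right piece), and solving 6x + 8 = 12 on the left piece gives x = 2/3 < 2.
So T(2/3) = T(2) with 2/3 ≠ 2, and T is not injective, hence not bijective. This x = 2/3 is the requested value below 2.

2/3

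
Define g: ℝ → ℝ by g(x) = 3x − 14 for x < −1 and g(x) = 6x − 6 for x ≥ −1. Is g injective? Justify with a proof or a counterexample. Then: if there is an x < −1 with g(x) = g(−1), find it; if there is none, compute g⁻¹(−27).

-13/3

Both pieces are strictly increasing (slopes 3 and 6), so each is injective on its own interval.
The left piece maps (−∞, −1) onto (−∞, −17); the right piece maps [−1, ∞) onto [−12, ∞).
These images are disjoint, so no value is attained by both pieces. So g is injective.
Because the two images are disjoint, no x < −1 has g(x) = g(−1), so we compute g⁻¹(−27): −27 lies in (−∞, −17), so solve 3x − 14 = −27: x = (−27 + 14)/3 = −13/3.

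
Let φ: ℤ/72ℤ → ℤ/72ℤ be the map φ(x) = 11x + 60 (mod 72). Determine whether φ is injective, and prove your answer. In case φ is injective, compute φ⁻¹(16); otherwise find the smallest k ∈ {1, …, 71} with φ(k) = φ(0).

Suppose φ(u) = φ(v) in ℤ/72ℤ. Then 11u + 60 ≡ 11v + 60 (mod 72), therefore 11(u − v) ≡ 0 (mod 72).
Since gcd(11, 72) = 1, 11 is invertible modulo 72, therefore u − v ≡ 0 (mod 72), i.e. u = v.
Thus φ is injective.
We now compute 11⁻¹ mod 72 explicitly. Euclid's algorithm: 72 = 6·11 + 6, 11 = 1·6 + 5, 6 = 1·5 + 1; back-substituting gives 1 = 59·11 − 9·72, so 11⁻¹ ≡ 59 (mod 72).
Since φ is injective, we compute φ⁻¹(16): solve 11x + 60 ≡ 16 (mod 72), i.e. 11x ≡ 28 (mod 72).
Multiplying by 11⁻¹ = 59 gives x ≡ 59·28 = 1652 = 22·72 + 68 ≡ 68 (mod 72).
Check: φ(68) = 11·68 + 60 = 808 = 11·72 + 16 ≡ 16 (mod 72).

68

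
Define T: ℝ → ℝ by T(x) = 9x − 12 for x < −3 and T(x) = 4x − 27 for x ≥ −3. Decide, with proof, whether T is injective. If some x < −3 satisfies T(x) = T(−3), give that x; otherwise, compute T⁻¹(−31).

-1

Both pieces are strictly increasing (slopes 9 and 4), so each is injective on its own interval.
The left piece maps (−∞, −3) onto (−∞, −39); the right piece maps [−3, ∞) onto [−39, ∞).
These images are disjoint, so no value is attained by both pieces. So T is injective.
Because the two images are disjoint, no x < −3 has T(x) = T(−3), so we compute T⁻¹(−31): −31 lies in [−39, ∞), so solve 4x − 27 = −31: x = (−31 + 27)/4 = −1.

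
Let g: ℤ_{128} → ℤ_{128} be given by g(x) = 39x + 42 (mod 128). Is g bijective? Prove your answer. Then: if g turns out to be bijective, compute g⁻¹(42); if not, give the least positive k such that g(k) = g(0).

Suppose g(s) = g(t) in ℤ_{128}. Then 39s + 42 ≡ 39t + 42 (mod 128), thus 39(s − t) ≡ 0 (mod 128).
Since gcd(39, 128) = 1, 39 is invertible modulo 128, hence s − t ≡ 0 (mod 128), i.e. s = t.
We now compute 39⁻¹ mod 128 explicitly. Euclid's algorithm: 128 = 3·39 + 11, 39 = 3·11 + 6, 11 = 1·6 + 5, 6 = 1·5 + 1; back-substituting gives 1 = 23·39 − 7·128, so 39⁻¹ ≡ 23 (mod 128).
Then y ↦ 23(y − 42) is a two-sided inverse to g, so every y ∈ ℤ_{128} has a preimage.
So g is bijective.
Since g is bijective, we find g⁻¹(42): we need 39x ≡ 42 − 42 ≡ 0 (mod 128). Using 39⁻¹ = 23: x ≡ 23·0 = 0, so x = 0.
Check: g(0) = 39·0 + 42 = 42 ≡ 42 (mod 128).

0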